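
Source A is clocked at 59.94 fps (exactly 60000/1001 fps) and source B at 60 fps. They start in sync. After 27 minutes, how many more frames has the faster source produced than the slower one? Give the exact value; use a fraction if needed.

97200/1001 frames

27 min = 1620 s.
A emits 60000/1001 × 1620 = 97200000/1001 frames; B emits 60 × 1620 = 97200.
Difference = 97200/1001 frames (≈ 97.1029); B is ahead of A.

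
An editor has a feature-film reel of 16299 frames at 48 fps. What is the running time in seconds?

Running time = 16299 / (48) = 339.5625 s.

339.5625 seconds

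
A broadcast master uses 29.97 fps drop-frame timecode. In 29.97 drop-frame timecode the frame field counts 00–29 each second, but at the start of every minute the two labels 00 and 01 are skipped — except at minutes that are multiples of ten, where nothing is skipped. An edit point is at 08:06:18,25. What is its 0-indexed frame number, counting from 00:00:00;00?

Complete 10-minute blocks: 48, each 17982 frames → 863136.
Remaining 6 whole minutes in the current block: 1800 + 5 × 1798 = 10790 frames.
Within the current minute: 18 × 30 + 25 − 2 = 563 (labels ;00/;01 skipped at this minute). Total = 863136 + 10790 + 563 = 874489.

874489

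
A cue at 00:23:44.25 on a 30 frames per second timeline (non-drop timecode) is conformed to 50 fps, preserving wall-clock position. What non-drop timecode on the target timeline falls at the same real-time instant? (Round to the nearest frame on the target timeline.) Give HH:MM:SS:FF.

Source frame index: (0×3600 + 23×60 + 44) × 30 + 25 = 42745.
Real time: 42745 / (30) = 8549/6 s.
Target frame: (8549/6) × (50) = 213725/3 ≈ 71241.667 → 71242.
At 50 labels/s: frame 71242 → 00:23:44:42.

00:23:44:42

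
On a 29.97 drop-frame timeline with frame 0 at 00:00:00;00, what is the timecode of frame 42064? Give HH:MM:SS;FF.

00:23:23;16

Ten DF minutes hold 17982 frames, so frame 42064 lies in block 2 (frames 35964–53945) with 6100 frames into that block.
The block's first minute is 1800 frames and the rest 1798 each; 6100 frames reaches minute 3, so 2 × 18 + 3 × 2 = 42 labels have been skipped so far.
Adding those back, label number 42064 + 42 = 42106 at 30 labels/s is 1403 s + 16 f = 0 h 23 min 23 s frame 16, i.e. 00:23:23;16.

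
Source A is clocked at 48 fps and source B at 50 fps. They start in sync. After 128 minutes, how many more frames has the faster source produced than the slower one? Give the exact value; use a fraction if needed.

15360 frames

128 min = 7680 s.
A emits 48 × 7680 = 368640 frames; B emits 50 × 7680 = 384000.
Difference = 15360 frames; B is ahead of A.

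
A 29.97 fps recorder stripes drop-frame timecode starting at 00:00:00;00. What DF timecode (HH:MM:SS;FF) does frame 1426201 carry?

Each 10-minute DF block holds 10 × 60 × 30 − 9 × 2 = 17982 frames. 1426201 ÷ 17982 → 79 full blocks, remainder 5623.
Within the partial block the first minute is 1800 frames and each further minute 1798, so 3 further minute boundaries passed. Total skipped labels = 18 × 79 + 2 × 3 = 1428.
Non-drop label index = 1426201 + 1428 = 1427629; at 30 labels/s that is 13:13:07:19, i.e. DF 13:13:07;19.

13:13:07;19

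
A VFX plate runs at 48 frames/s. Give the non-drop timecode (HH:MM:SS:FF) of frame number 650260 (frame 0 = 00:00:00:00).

650260 ÷ 48 = 13547 full seconds, remainder 4 frames.
13547 s = 3 h 45 min 47 s.
Timecode: 03:45:47:04.

03:45:47:04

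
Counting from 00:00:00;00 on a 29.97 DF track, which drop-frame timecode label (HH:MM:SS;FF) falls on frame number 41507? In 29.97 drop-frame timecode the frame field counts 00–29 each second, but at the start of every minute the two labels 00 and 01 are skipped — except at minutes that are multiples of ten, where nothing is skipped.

Each 10-minute DF block holds 10 × 60 × 30 − 9 × 2 = 17982 frames. 41507 ÷ 17982 → 2 full blocks, remainder 5543.
Within the partial block the first minute is 1800 frames and each further minute 1798, so 3 further minute boundaries passed. Total skipped labels = 18 × 2 + 2 × 3 = 42.
Non-drop label index = 41507 + 42 = 41549; at 30 labels/s that is 00:23:04:29, i.e. DF 00:23:04;29.

00:23:04;29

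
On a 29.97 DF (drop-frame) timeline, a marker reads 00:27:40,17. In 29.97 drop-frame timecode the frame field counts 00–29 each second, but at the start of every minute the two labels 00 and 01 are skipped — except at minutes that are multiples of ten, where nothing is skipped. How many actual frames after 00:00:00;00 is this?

49767

Complete 10-minute blocks: 2, each 17982 frames → 35964.
Remaining 7 whole minutes in the current block: 1800 + 6 × 1798 = 12588 frames.
Within the current minute: 40 × 30 + 17 − 2 = 1215 (labels ;00/;01 skipped at this minute). Total = 35964 + 12588 + 1215 = 49767.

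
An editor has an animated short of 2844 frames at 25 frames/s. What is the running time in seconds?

Running time = 2844 / (25) = 113.76 s.

113.76 seconds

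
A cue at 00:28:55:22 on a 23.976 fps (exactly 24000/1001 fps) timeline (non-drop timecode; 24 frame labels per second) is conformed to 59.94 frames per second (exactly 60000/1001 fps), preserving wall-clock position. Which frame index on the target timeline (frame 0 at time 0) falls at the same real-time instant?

Source frame index: (0×3600 + 28×60 + 55) × 24 + 22 = 41662.
Real time: 41662 / (24000/1001) = 20851831/12000 s.
Target frame: (20851831/12000) × (60000/1001) = 104155.

frame 104155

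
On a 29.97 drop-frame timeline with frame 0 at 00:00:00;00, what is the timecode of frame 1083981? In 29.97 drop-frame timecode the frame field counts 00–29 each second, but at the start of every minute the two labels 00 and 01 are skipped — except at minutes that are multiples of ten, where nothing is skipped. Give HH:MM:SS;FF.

10:02:48;25

Ten DF minutes hold 17982 frames, so frame 1083981 lies in block 60 (frames 1078920–1096901) with 5061 frames into that block.
The block's first minute is 1800 frames and the rest 1798 each; 5061 frames reaches minute 2, so 60 × 18 + 2 × 2 = 1084 labels have been skipped so far.
Adding those back, label number 1083981 + 1084 = 1085065 at 30 labels/s is 36168 s + 25 f = 10 h 2 min 48 s frame 25, i.e. 10:02:48;25.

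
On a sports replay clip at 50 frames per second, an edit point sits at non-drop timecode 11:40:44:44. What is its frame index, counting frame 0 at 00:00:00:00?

frame 2102244

Total seconds to the label: (11 × 3600 + 40 × 60 + 44) = 42044.
Frame index = 42044 × 50 + 44 = 2102244.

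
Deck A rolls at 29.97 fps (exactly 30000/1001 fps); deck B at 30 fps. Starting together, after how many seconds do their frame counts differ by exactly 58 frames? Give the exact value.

29029/15 seconds

The gap grows by |30 − 30000/1001| = 30/1001 frames per second.
Time for a 58-frame gap: 58 ÷ (30/1001) = 29029/15 s.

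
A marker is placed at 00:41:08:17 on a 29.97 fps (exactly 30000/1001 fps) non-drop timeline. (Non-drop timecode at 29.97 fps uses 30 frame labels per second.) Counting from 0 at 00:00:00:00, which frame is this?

Total seconds to the label: (0 × 3600 + 41 × 60 + 8) = 2468.
Frame index = 2468 × 30 + 17 = 74057.

frame 74057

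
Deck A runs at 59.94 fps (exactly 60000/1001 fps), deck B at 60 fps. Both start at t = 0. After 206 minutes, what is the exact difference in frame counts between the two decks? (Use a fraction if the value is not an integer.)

741600/1001 frames

206 min = 12360 s.
A emits 60000/1001 × 12360 = 741600000/1001 frames; B emits 60 × 12360 = 741600.
Difference = 741600/1001 frames (≈ 740.8591); B is ahead of A.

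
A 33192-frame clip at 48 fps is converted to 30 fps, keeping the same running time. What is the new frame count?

20745 frames

Target frames = source frames × (target rate / source rate) = 33192 × (30)/(48) = 33192 × 5/8 = 20745.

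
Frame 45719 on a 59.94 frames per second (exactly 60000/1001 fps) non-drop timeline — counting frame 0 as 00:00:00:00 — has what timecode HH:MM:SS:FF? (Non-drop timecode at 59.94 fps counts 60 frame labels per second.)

45719 ÷ 60 = 761 full seconds, remainder 59 frames.
761 s = 0 h 12 min 41 s.
Timecode: 00:12:41:59.

00:12:41:59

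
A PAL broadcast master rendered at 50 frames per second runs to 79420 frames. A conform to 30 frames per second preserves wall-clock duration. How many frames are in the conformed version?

Target frames = source frames × (target rate / source rate) = 79420 × (30)/(50) = 79420 × 3/5 = 47652.

47652 frames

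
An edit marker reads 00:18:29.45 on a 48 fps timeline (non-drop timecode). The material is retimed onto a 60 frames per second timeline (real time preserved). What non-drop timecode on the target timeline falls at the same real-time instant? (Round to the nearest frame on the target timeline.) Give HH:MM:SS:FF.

Source frame index: (0×3600 + 18×60 + 29) × 48 + 45 = 53277.
Real time: 53277 / (48) = 17759/16 s.
Target frame: (17759/16) × (60) = 266385/4 ≈ 66596.250 → 66596.
At 60 labels/s: frame 66596 → 00:18:29:56.

00:18:29:56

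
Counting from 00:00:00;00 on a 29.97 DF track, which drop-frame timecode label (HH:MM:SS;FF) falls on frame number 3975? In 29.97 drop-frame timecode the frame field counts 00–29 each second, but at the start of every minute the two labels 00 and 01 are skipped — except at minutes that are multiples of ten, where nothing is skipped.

Ten DF minutes hold 17982 frames, so frame 3975 lies in block 0 (frames 0–17981) with 3975 frames into that block.
The block's first minute is 1800 frames and the rest 1798 each; 3975 frames reaches minute 2, so 0 × 18 + 2 × 2 = 4 labels have been skipped so far.
Adding those back, label number 3975 + 4 = 3979 at 30 labels/s is 132 s + 19 f = 0 h 2 min 12 s frame 19, i.e. 00:02:12;19.

00:02:12;19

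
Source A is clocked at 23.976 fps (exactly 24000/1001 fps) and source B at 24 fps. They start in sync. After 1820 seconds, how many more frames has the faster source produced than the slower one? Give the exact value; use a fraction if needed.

480/11 frames

A emits 24000/1001 × 1820 = 480000/11 frames; B emits 24 × 1820 = 43680.
Difference = 480/11 frames (≈ 43.6364); B is ahead of A.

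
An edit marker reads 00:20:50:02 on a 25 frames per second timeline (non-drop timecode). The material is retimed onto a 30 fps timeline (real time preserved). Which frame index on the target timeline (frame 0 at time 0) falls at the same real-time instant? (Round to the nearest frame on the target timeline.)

frame 37502

Source frame index: (0×3600 + 20×60 + 50) × 25 + 2 = 31252.
Real time: 31252 / (25) = 31252/25 s.
Target frame: (31252/25) × (30) = 187512/5 ≈ 37502.400 → 37502.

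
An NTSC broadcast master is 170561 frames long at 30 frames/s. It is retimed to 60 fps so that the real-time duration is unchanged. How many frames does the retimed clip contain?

Frames at target rate = 170561 × (60) / (30) = 341122.

341122 frames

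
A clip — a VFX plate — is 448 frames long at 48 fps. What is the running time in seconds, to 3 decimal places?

Running time = 448 × 1/48 = 28/3 s ≈ 9.333 s.

9.333 seconds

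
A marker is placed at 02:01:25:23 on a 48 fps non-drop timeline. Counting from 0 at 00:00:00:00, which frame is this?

349703

Total seconds to the label: (2 × 3600 + 1 × 60 + 25) = 7285.
Frame index = 7285 × 48 + 23 = 349703.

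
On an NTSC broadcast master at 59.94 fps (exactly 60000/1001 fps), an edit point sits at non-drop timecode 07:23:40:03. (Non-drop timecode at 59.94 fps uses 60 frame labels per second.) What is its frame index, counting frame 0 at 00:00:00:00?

1597203

Total seconds to the label: (7 × 3600 + 23 × 60 + 40) = 26620.
Frame index = 26620 × 60 + 3 = 1597203.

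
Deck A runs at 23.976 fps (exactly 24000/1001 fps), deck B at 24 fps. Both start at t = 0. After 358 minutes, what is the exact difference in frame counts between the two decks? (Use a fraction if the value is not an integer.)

515520/1001 frames

358 min = 21480 s.
A emits 24000/1001 × 21480 = 515520000/1001 frames; B emits 24 × 21480 = 515520.
Difference = 515520/1001 frames (≈ 515.0050); B is ahead of A.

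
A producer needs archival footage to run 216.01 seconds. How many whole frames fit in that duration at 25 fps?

5400 frames

Frames = 216.01 × 25 = 21601/4 ≈ 5400.2500.
Complete frames: 5400.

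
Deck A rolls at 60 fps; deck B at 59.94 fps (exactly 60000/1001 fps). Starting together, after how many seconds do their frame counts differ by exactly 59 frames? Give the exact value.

The gap grows by |60000/1001 − 60| = 60/1001 frames per second.
Time for a 59-frame gap: 59 ÷ (60/1001) = 59059/60 s.

59059/60 seconds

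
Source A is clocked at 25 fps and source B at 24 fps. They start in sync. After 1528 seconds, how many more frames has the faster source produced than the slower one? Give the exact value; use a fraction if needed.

A emits 25 × 1528 = 38200 frames; B emits 24 × 1528 = 36672.
Difference = 1528 frames; B is behind A.

1528 frames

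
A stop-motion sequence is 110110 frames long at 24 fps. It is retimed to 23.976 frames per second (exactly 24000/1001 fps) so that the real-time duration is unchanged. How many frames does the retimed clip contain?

110000 frames

Target frames = source frames × (target rate / source rate) = 110110 × (24000/1001)/(24) = 110110 × 1000/1001 = 110000.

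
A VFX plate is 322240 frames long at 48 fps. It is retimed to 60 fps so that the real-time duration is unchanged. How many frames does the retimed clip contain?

402800 frames

Frames at target rate = 322240 × (60) / (48) = 402800.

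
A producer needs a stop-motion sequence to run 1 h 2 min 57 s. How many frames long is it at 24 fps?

1 h 2 min 57 s = 3777 s.
Frames = 3777 × 24 = 90648.

90648 frames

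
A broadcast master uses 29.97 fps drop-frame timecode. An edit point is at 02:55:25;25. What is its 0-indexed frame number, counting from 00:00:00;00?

315459

Complete 10-minute blocks: 17, each 17982 frames → 305694.
Remaining 5 whole minutes in the current block: 1800 + 4 × 1798 = 8992 frames.
Within the current minute: 25 × 30 + 25 − 2 = 773 (labels ;00/;01 skipped at this minute). Total = 305694 + 8992 + 773 = 315459.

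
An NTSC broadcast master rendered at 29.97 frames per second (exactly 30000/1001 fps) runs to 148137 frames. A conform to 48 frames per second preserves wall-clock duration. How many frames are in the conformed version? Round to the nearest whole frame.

237256 frames

Frames at target rate = 148137 × (48) / (30000/1001) = 148285137/625 ≈ 237256.219.
Nearest whole frame: 237256.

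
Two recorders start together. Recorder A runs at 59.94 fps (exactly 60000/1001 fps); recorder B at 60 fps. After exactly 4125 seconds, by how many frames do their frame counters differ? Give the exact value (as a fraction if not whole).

A emits 60000/1001 × 4125 = 22500000/91 frames; B emits 60 × 4125 = 247500.
Difference = 22500/91 frames (≈ 247.2527); B is ahead of A.

22500/91 frames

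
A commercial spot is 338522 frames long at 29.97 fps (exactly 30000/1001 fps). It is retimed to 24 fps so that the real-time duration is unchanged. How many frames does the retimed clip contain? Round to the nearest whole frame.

271088 frames

Frames at target rate = 338522 × (24) / (30000/1001) = 169430261/625 ≈ 271088.418.
Nearest whole frame: 271088.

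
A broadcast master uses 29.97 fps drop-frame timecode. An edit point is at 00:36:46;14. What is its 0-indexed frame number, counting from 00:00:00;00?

As if non-drop at 30 labels/s: (0 × 3600 + 36 × 60 + 46) × 30 + 14 = 66194.
Minute boundaries passed: 36; those not divisible by 10: 36 − 3 = 33; dropped labels = 2 × 33 = 66.
Actual frame index = 66194 − 66 = 66128.

66128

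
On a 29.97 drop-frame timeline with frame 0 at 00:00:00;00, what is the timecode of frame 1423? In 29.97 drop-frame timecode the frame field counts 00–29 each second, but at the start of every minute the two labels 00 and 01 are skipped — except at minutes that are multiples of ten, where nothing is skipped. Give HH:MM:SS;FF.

00:00:47;13

Each 10-minute DF block holds 10 × 60 × 30 − 9 × 2 = 17982 frames. 1423 ÷ 17982 → 0 full blocks, remainder 1423.
Within the partial block the first minute is 1800 frames and each further minute 1798, so 0 further minute boundaries passed. Total skipped labels = 18 × 0 + 2 × 0 = 0.
Non-drop label index = 1423 + 0 = 1423; at 30 labels/s that is 00:00:47:13, i.e. DF 00:00:47;13.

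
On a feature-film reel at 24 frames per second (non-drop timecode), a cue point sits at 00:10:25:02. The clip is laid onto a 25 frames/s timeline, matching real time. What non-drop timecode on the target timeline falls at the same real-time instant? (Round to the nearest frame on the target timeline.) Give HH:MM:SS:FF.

00:10:25:02

Source frame index: (0×3600 + 10×60 + 25) × 24 + 2 = 15002.
Real time: 15002 / (24) = 7501/12 s.
Target frame: (7501/12) × (25) = 187525/12 ≈ 15627.083 → 15627.
At 25 labels/s: frame 15627 → 00:10:25:02.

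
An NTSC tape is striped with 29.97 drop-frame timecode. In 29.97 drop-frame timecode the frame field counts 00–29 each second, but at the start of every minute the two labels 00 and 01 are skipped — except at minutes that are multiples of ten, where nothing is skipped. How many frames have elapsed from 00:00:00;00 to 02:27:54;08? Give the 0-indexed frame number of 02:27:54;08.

265962

As if non-drop at 30 labels/s: (2 × 3600 + 27 × 60 + 54) × 30 + 8 = 266228.
Minute boundaries passed: 147; those not divisible by 10: 147 − 14 = 133; dropped labels = 2 × 133 = 266.
Actual frame index = 266228 − 266 = 265962.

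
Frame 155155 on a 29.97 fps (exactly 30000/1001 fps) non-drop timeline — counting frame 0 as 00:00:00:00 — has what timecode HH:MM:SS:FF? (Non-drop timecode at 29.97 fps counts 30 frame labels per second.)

01:26:11:25

155155 ÷ 30 = 5171 full seconds, remainder 25 frames.
5171 s = 1 h 26 min 11 s.
Timecode: 01:26:11:25.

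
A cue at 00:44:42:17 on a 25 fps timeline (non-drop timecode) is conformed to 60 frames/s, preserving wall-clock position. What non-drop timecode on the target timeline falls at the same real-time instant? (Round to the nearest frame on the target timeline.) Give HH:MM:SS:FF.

Source frame index: (0×3600 + 44×60 + 42) × 25 + 17 = 67067.
Real time: 67067 / (25) = 67067/25 s.
Target frame: (67067/25) × (60) = 804804/5 ≈ 160960.800 → 160961.
At 60 labels/s: frame 160961 → 00:44:42:41.

00:44:42:41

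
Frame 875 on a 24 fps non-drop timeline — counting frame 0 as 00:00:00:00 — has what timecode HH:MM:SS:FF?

875 ÷ 24 = 36 full seconds, remainder 11 frames.
36 s = 0 h 0 min 36 s.
Timecode: 00:00:36:11.

00:00:36:11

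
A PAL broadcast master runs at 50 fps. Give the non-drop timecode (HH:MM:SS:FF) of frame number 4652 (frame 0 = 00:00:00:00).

00:01:33:02

4652 ÷ 50 = 93 full seconds, remainder 2 frames.
93 s = 0 h 1 min 33 s.
Timecode: 00:01:33:02.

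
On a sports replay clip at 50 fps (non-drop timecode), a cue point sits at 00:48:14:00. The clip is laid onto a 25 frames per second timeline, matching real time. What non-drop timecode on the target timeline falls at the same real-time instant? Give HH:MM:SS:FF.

00:48:14:00

Source frame index: (0×3600 + 48×60 + 14) × 50 + 0 = 144700.
Real time: 144700 / (50) = 2894 s.
Target frame: (2894) × (25) = 72350.
At 25 labels/s: frame 72350 → 00:48:14:00.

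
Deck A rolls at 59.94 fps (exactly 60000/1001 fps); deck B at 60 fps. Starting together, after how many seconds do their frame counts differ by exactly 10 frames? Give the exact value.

1001/6 seconds

The gap grows by |60 − 60000/1001| = 60/1001 frames per second.
Time for a 10-frame gap: 10 ÷ (60/1001) = 1001/6 s.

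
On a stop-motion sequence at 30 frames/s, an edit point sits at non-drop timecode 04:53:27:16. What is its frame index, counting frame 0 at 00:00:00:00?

frame 528226

Total seconds to the label: (4 × 3600 + 53 × 60 + 27) = 17607.
Frame index = 17607 × 30 + 16 = 528226.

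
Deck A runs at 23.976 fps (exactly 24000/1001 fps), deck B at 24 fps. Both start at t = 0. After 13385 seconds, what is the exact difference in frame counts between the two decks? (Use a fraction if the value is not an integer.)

321240/1001 frames

A emits 24000/1001 × 13385 = 321240000/1001 frames; B emits 24 × 13385 = 321240.
Difference = 321240/1001 frames (≈ 320.9191); B is ahead of A.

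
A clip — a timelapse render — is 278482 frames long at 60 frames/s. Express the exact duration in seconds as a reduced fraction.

Running time = 278482 ÷ (60) = 278482 × 1/60 = 139241/30 s.

139241/30 seconds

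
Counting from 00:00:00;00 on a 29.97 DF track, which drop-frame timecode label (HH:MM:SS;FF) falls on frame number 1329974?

12:19:36;26

Each 10-minute DF block holds 10 × 60 × 30 − 9 × 2 = 17982 frames. 1329974 ÷ 17982 → 73 full blocks, remainder 17288.
Within the partial block the first minute is 1800 frames and each further minute 1798, so 9 further minute boundaries passed. Total skipped labels = 18 × 73 + 2 × 9 = 1332.
Non-drop label index = 1329974 + 1332 = 1331306; at 30 labels/s that is 12:19:36:26, i.e. DF 12:19:36;26.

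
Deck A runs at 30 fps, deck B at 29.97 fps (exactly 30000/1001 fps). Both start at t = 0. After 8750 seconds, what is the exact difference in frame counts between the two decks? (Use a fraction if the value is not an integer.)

A emits 30 × 8750 = 262500 frames; B emits 30000/1001 × 8750 = 37500000/143.
Difference = 37500/143 frames (≈ 262.2378); B is behind A.

37500/143 frames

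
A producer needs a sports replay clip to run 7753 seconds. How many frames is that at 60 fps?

Frames = 7753 × 60 = 465180.

465180 frames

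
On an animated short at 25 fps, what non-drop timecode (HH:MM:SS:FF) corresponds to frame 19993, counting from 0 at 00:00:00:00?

19993 ÷ 25 = 799 full seconds, remainder 18 frames.
799 s = 0 h 13 min 19 s.
Timecode: 00:13:19:18.

00:13:19:18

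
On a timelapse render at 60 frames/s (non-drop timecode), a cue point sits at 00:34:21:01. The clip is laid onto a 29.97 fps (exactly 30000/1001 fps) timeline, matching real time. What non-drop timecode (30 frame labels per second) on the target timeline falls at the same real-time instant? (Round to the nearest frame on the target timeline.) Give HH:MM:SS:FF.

Source frame index: (0×3600 + 34×60 + 21) × 60 + 1 = 123661.
Real time: 123661 / (60) = 123661/60 s.
Target frame: (123661/60) × (30000/1001) = 61830500/1001 ≈ 61768.731 → 61769.
At 30 labels/s: frame 61769 → 00:34:18:29.

00:34:18:29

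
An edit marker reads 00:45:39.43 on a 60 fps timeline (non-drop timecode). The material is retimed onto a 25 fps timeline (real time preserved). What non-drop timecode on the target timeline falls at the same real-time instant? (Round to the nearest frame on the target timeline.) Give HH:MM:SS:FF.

Source frame index: (0×3600 + 45×60 + 39) × 60 + 43 = 164383.
Real time: 164383 / (60) = 164383/60 s.
Target frame: (164383/60) × (25) = 821915/12 ≈ 68492.917 → 68493.
At 25 labels/s: frame 68493 → 00:45:39:18.

00:45:39:18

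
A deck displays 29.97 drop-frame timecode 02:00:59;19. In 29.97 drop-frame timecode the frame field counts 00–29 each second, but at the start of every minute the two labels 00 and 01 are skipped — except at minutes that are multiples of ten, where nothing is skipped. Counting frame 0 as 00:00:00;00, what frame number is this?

As if non-drop at 30 labels/s: (2 × 3600 + 0 × 60 + 59) × 30 + 19 = 217789.
Minute boundaries passed: 120; those not divisible by 10: 120 − 12 = 108; dropped labels = 2 × 108 = 216.
Actual frame index = 217789 − 216 = 217573.

217573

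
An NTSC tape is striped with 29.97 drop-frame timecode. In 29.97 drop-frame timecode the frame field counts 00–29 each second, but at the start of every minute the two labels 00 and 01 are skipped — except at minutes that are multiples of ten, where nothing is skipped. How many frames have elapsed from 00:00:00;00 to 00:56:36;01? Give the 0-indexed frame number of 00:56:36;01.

101779

As if non-drop at 30 labels/s: (0 × 3600 + 56 × 60 + 36) × 30 + 1 = 101881.
Minute boundaries passed: 56; those not divisible by 10: 56 − 5 = 51; dropped labels = 2 × 51 = 102.
Actual frame index = 101881 − 102 = 101779.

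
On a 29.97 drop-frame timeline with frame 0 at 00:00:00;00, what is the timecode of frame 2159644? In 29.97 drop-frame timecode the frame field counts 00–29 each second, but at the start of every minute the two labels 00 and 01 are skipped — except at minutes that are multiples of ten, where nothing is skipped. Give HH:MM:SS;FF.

Each 10-minute DF block holds 10 × 60 × 30 − 9 × 2 = 17982 frames. 2159644 ÷ 17982 → 120 full blocks, remainder 1804.
Within the partial block the first minute is 1800 frames and each further minute 1798, so 1 further minute boundary passed. Total skipped labels = 18 × 120 + 2 × 1 = 2162.
Non-drop label index = 2159644 + 2162 = 2161806; at 30 labels/s that is 20:01:00:06, i.e. DF 20:01:00;06.

20:01:00;06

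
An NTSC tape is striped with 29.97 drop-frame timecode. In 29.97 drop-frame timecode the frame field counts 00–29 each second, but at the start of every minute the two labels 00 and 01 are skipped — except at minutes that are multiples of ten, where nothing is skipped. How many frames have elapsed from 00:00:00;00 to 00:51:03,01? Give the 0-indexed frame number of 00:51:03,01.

Complete 10-minute blocks: 5, each 17982 frames → 89910.
Remaining 1 whole minute in the current block: 1800 + 0 × 1798 = 1800 frames.
Within the current minute: 3 × 30 + 1 − 2 = 89 (labels ;00/;01 skipped at this minute). Total = 89910 + 1800 + 89 = 91799.

91799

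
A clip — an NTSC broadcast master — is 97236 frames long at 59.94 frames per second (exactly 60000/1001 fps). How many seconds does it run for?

1622.2206 seconds

Running time = 97236 / (60000/1001) = 1622.2206 s.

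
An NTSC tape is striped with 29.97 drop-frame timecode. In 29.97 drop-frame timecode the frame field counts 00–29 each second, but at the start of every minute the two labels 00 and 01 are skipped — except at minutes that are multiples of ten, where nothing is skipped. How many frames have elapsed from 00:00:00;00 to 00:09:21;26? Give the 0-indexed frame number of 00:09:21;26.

16838

As if non-drop at 30 labels/s: (0 × 3600 + 9 × 60 + 21) × 30 + 26 = 16856.
Minute boundaries passed: 9; those not divisible by 10: 9 − 0 = 9; dropped labels = 2 × 9 = 18.
Actual frame index = 16856 − 18 = 16838.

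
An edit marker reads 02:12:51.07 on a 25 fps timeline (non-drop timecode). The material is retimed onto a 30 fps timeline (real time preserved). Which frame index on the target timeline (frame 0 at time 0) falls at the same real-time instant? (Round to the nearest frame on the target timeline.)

Source frame index: (2×3600 + 12×60 + 51) × 25 + 7 = 199282.
Real time: 199282 / (25) = 199282/25 s.
Target frame: (199282/25) × (30) = 1195692/5 ≈ 239138.400 → 239138.

frame 239138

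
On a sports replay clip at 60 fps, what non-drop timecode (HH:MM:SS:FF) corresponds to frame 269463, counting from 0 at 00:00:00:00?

01:14:51:03

269463 ÷ 60 = 4491 full seconds, remainder 3 frames.
4491 s = 1 h 14 min 51 s.
Timecode: 01:14:51:03.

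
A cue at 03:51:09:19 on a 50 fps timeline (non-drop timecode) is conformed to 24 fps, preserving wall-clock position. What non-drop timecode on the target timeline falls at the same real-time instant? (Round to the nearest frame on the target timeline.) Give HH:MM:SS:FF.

03:51:09:09

Source frame index: (3×3600 + 51×60 + 9) × 50 + 19 = 693469.
Real time: 693469 / (50) = 693469/50 s.
Target frame: (693469/50) × (24) = 8321628/25 ≈ 332865.120 → 332865.
At 24 labels/s: frame 332865 → 03:51:09:09.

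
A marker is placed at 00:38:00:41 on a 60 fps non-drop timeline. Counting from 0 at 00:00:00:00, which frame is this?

136841

Total seconds to the label: (0 × 3600 + 38 × 60 + 0) = 2280.
Frame index = 2280 × 60 + 41 = 136841.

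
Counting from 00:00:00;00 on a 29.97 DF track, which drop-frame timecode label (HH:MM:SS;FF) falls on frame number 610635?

05:39:34;27

Ten DF minutes hold 17982 frames, so frame 610635 lies in block 33 (frames 593406–611387) with 17229 frames into that block.
The block's first minute is 1800 frames and the rest 1798 each; 17229 frames reaches minute 9, so 33 × 18 + 9 × 2 = 612 labels have been skipped so far.
Adding those back, label number 610635 + 612 = 611247 at 30 labels/s is 20374 s + 27 f = 5 h 39 min 34 s frame 27, i.e. 05:39:34;27.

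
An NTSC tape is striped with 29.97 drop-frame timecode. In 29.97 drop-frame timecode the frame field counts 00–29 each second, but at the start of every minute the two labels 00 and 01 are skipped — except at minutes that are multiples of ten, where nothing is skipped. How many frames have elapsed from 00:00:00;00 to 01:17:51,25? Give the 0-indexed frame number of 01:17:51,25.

Complete 10-minute blocks: 7, each 17982 frames → 125874.
Remaining 7 whole minutes in the current block: 1800 + 6 × 1798 = 12588 frames.
Within the current minute: 51 × 30 + 25 − 2 = 1553 (labels ;00/;01 skipped at this minute). Total = 125874 + 12588 + 1553 = 140015.

140015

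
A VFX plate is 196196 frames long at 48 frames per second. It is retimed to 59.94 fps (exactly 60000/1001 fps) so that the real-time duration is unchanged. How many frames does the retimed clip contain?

245000 frames

Target frames = source frames × (target rate / source rate) = 196196 × (60000/1001)/(48) = 196196 × 1250/1001 = 245000.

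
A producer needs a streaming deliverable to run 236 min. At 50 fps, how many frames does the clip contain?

236 min = 14160 s.
Frames = 14160 × 50 = 708000.

708000 frames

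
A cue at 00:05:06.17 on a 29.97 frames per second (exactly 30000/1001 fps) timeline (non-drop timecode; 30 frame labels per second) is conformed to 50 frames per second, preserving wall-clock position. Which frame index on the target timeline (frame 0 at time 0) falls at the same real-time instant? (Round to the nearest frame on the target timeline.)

frame 15344

Source frame index: (0×3600 + 5×60 + 6) × 30 + 17 = 9197.
Real time: 9197 / (30000/1001) = 9206197/30000 s.
Target frame: (9206197/30000) × (50) = 9206197/600 ≈ 15343.662 → 15344.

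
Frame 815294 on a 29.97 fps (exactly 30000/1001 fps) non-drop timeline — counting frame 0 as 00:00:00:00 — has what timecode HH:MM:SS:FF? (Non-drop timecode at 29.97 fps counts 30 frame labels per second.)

07:32:56:14

815294 ÷ 30 = 27176 full seconds, remainder 14 frames.
27176 s = 7 h 32 min 56 s.
Timecode: 07:32:56:14.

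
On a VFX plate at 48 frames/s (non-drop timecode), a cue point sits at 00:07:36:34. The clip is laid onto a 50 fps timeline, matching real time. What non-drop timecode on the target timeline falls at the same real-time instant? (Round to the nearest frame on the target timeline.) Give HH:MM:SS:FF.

00:07:36:35

Source frame index: (0×3600 + 7×60 + 36) × 48 + 34 = 21922.
Real time: 21922 / (48) = 10961/24 s.
Target frame: (10961/24) × (50) = 274025/12 ≈ 22835.417 → 22835.
At 50 labels/s: frame 22835 → 00:07:36:35.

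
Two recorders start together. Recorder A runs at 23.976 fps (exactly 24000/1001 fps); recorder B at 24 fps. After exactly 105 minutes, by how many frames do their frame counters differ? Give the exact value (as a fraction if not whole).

105 min = 6300 s.
A emits 24000/1001 × 6300 = 21600000/143 frames; B emits 24 × 6300 = 151200.
Difference = 21600/143 frames (≈ 151.0490); B is ahead of A.

21600/143 frames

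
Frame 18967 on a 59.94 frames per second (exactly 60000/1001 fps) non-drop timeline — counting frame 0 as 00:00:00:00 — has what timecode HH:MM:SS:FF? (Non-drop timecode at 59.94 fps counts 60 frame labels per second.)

00:05:16:07

18967 ÷ 60 = 316 full seconds, remainder 7 frames.
316 s = 0 h 5 min 16 s.
Timecode: 00:05:16:07.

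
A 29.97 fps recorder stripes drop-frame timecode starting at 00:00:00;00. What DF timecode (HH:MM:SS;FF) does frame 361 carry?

Ten DF minutes hold 17982 frames, so frame 361 lies in block 0 (frames 0–17981) with 361 frames into that block.
The block's first minute is 1800 frames and the rest 1798 each; 361 frames reaches minute 0, so 0 × 18 + 0 × 2 = 0 labels have been skipped so far.
Adding those back, label number 361 + 0 = 361 at 30 labels/s is 12 s + 1 f = 0 h 0 min 12 s frame 1, i.e. 00:00:12;01.

00:00:12;01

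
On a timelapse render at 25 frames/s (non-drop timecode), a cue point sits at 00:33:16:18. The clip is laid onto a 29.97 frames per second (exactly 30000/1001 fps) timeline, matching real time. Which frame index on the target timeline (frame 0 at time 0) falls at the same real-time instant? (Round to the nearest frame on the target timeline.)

Source frame index: (0×3600 + 33×60 + 16) × 25 + 18 = 49918.
Real time: 49918 / (25) = 49918/25 s.
Target frame: (49918/25) × (30000/1001) = 5445600/91 ≈ 59841.758 → 59842.

frame 59842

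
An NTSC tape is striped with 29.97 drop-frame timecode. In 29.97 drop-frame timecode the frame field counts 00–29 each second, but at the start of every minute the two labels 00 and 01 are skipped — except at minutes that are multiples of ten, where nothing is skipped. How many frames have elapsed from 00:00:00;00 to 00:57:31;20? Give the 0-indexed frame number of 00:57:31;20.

103446

As if non-drop at 30 labels/s: (0 × 3600 + 57 × 60 + 31) × 30 + 20 = 103550.
Minute boundaries passed: 57; those not divisible by 10: 57 − 5 = 52; dropped labels = 2 × 52 = 104.
Actual frame index = 103550 − 104 = 103446.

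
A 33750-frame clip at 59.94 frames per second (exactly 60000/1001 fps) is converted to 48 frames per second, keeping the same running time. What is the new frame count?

Target frames = source frames × (target rate / source rate) = 33750 × (48)/(60000/1001) = 33750 × 1001/1250 = 27027.

27027 frames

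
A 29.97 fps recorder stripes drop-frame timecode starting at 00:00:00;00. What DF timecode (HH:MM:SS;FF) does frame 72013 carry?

Each 10-minute DF block holds 10 × 60 × 30 − 9 × 2 = 17982 frames. 72013 ÷ 17982 → 4 full blocks, remainder 85.
Within the partial block the first minute is 1800 frames and each further minute 1798, so 0 further minute boundaries passed. Total skipped labels = 18 × 4 + 2 × 0 = 72.
Non-drop label index = 72013 + 72 = 72085; at 30 labels/s that is 00:40:02:25, i.e. DF 00:40:02;25.

00:40:02;25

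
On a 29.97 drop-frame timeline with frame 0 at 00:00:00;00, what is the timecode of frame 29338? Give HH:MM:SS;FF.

00:16:18;28

Ten DF minutes hold 17982 frames, so frame 29338 lies in block 1 (frames 17982–35963) with 11356 frames into that block.
The block's first minute is 1800 frames and the rest 1798 each; 11356 frames reaches minute 6, so 1 × 18 + 6 × 2 = 30 labels have been skipped so far.
Adding those back, label number 29338 + 30 = 29368 at 30 labels/s is 978 s + 28 f = 0 h 16 min 18 s frame 28, i.e. 00:16:18;28.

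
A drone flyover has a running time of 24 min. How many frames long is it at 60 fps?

86400 frames

24 min = 1440 s.
Frames = 1440 × 60 = 86400.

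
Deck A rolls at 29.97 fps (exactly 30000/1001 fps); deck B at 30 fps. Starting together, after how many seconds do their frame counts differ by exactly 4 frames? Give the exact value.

2002/15 seconds

The gap grows by |30 − 30000/1001| = 30/1001 frames per second.
Time for a 4-frame gap: 4 ÷ (30/1001) = 2002/15 s.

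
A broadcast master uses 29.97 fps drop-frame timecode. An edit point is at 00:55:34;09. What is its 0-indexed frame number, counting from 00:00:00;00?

As if non-drop at 30 labels/s: (0 × 3600 + 55 × 60 + 34) × 30 + 9 = 100029.
Minute boundaries passed: 55; those not divisible by 10: 55 − 5 = 50; dropped labels = 2 × 50 = 100.
Actual frame index = 100029 − 100 = 99929.

99929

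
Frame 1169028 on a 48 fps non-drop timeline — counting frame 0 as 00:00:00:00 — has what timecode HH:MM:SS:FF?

06:45:54:36

1169028 ÷ 48 = 24354 full seconds, remainder 36 frames.
24354 s = 6 h 45 min 54 s.
Timecode: 06:45:54:36.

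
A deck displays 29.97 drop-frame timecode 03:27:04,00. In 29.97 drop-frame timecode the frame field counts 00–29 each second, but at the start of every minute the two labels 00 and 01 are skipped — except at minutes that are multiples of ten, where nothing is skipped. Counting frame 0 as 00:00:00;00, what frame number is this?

Complete 10-minute blocks: 20, each 17982 frames → 359640.
Remaining 7 whole minutes in the current block: 1800 + 6 × 1798 = 12588 frames.
Within the current minute: 4 × 30 + 0 − 2 = 118 (labels ;00/;01 skipped at this minute). Total = 359640 + 12588 + 118 = 372346.

372346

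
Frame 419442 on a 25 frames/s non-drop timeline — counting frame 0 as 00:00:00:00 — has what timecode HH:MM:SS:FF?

04:39:37:17

419442 ÷ 25 = 16777 full seconds, remainder 17 frames.
16777 s = 4 h 39 min 37 s.
Timecode: 04:39:37:17.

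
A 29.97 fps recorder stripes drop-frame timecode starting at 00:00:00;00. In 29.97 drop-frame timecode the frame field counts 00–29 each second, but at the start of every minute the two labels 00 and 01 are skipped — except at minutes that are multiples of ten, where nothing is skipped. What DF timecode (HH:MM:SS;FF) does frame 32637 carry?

Ten DF minutes hold 17982 frames, so frame 32637 lies in block 1 (frames 17982–35963) with 14655 frames into that block.
The block's first minute is 1800 frames and the rest 1798 each; 14655 frames reaches minute 8, so 1 × 18 + 8 × 2 = 34 labels have been skipped so far.
Adding those back, label number 32637 + 34 = 32671 at 30 labels/s is 1089 s + 1 f = 0 h 18 min 9 s frame 1, i.e. 00:18:09;01.

00:18:09;01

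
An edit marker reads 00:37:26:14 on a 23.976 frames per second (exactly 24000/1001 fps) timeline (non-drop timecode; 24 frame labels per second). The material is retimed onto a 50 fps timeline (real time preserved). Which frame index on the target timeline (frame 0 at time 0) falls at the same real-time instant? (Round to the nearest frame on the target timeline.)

Source frame index: (0×3600 + 37×60 + 26) × 24 + 14 = 53918.
Real time: 53918 / (24000/1001) = 26985959/12000 s.
Target frame: (26985959/12000) × (50) = 26985959/240 ≈ 112441.496 → 112441.

frame 112441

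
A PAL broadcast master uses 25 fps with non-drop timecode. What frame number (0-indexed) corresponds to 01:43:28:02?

frame 155202

Total seconds to the label: (1 × 3600 + 43 × 60 + 28) = 6208.
Frame index = 6208 × 25 + 2 = 155202.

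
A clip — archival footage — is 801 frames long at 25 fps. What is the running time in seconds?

Running time = 801 / (25) = 32.04 s.

32.04 seconds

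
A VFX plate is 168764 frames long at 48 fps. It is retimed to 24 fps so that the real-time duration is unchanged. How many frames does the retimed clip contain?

Target frames = source frames × (target rate / source rate) = 168764 × (24)/(48) = 168764 × 1/2 = 84382.

84382 frames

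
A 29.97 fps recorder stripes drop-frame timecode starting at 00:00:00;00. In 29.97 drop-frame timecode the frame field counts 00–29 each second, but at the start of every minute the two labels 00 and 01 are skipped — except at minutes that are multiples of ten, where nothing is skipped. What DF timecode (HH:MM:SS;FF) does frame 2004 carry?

00:01:06;26

Each 10-minute DF block holds 10 × 60 × 30 − 9 × 2 = 17982 frames. 2004 ÷ 17982 → 0 full blocks, remainder 2004.
Within the partial block the first minute is 1800 frames and each further minute 1798, so 1 further minute boundary passed. Total skipped labels = 18 × 0 + 2 × 1 = 2.
Non-drop label index = 2004 + 2 = 2006; at 30 labels/s that is 00:01:06:26, i.e. DF 00:01:06;26.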